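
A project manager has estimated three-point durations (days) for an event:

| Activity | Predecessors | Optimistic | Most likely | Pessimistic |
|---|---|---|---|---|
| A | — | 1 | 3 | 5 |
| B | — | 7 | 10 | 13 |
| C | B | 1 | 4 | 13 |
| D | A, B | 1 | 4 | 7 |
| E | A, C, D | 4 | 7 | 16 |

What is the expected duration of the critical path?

te_A = (1 + 4·3 + 5)/6 = 18/6 = 3
te_B = (7 + 4·10 + 13)/6 = 60/6 = 10
te_C = (1 + 4·4 + 13)/6 = 30/6 = 5
te_D = (1 + 4·4 + 7)/6 = 24/6 = 4
te_E = (4 + 4·7 + 16)/6 = 48/6 = 8

Forward pass:
ES_A = 0; EF_A = 3
ES_B = 0; EF_B = 10
ES_C = 10; EF_C = 10+5 = 15
ES_D = max(EF_A=3, EF_B=10) = 10; EF_D = 10+4 = 14
ES_E = max(EF_A=3, EF_C=15, EF_D=14) = 15; EF_E = 15+8 = 23
Expected project duration μ = 23 days. Critical path: B → C → E.

23 days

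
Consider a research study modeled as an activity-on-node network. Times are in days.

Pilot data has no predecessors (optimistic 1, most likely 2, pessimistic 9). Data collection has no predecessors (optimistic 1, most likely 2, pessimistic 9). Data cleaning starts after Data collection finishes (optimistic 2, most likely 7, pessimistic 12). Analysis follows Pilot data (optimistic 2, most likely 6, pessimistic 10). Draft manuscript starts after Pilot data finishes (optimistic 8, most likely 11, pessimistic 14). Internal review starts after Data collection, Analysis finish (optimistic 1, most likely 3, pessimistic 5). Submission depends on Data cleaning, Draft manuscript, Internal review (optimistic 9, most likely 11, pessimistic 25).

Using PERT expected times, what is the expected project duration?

27 days

te_Pilot data = (1 + 4·2 + 9)/6 = 18/6 = 3
te_Data collection = (1 + 4·2 + 9)/6 = 18/6 = 3
te_Data cleaning = (2 + 4·7 + 12)/6 = 42/6 = 7
te_Analysis = (2 + 4·6 + 10)/6 = 36/6 = 6
te_Draft manuscript = (8 + 4·11 + 14)/6 = 66/6 = 11
te_Internal review = (1 + 4·3 + 5)/6 = 18/6 = 3
te_Submission = (9 + 4·11 + 25)/6 = 78/6 = 13

Forward pass:
ES_Pilot data = 0; EF_Pilot data = 3
ES_Data collection = 0; EF_Data collection = 3
ES_Data cleaning = 3; EF_Data cleaning = 3+7 = 10
ES_Analysis = 3; EF_Analysis = 3+6 = 9
ES_Draft manuscript = 3; EF_Draft manuscript = 3+11 = 14
ES_Internal review = max(EF_Data collection=3, EF_Analysis=9) = 9; EF_Internal review = 9+3 = 12
ES_Submission = max(EF_Data cleaning=10, EF_Draft manuscript=14, EF_Internal review=12) = 14; EF_Submission = 14+13 = 27
Expected project duration μ = 27 days. Critical path: Pilot data → Draft manuscript → Submission.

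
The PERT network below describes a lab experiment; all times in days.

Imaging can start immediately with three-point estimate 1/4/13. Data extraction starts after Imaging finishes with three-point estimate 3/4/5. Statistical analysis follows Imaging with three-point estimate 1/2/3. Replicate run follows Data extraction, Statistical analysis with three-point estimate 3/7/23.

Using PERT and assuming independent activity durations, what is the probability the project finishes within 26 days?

te_Imaging = (1 + 4·4 + 13)/6 = 30/6 = 5; σ²_Imaging = ((13−1)/6)² = 4.000
te_Data extraction = (3 + 4·4 + 5)/6 = 24/6 = 4; σ²_Data extraction = ((5−3)/6)² = 0.111
te_Statistical analysis = (1 + 4·2 + 3)/6 = 12/6 = 2; σ²_Statistical analysis = ((3−1)/6)² = 0.111
te_Replicate run = (3 + 4·7 + 23)/6 = 54/6 = 9; σ²_Replicate run = ((23−3)/6)² = 11.111

Forward pass:
ES_Imaging = 0; EF_Imaging = 5
ES_Data extraction = 5; EF_Data extraction = 5+4 = 9
ES_Statistical analysis = 5; EF_Statistical analysis = 5+2 = 7
ES_Replicate run = max(EF_Data extraction=9, EF_Statistical analysis=7) = 9; EF_Replicate run = 9+9 = 18
Expected project duration μ = 18 days. Critical path: Imaging → Data extraction → Replicate run.

Variance along critical path = 4.000 + 0.111 + 11.111 = 15.222; σ = √15.222 = 3.902 days.
Z = (26 − 18) / 3.902 = 2.050
P(T ≤ 26) = Φ(2.050) ≈ 0.980

0.980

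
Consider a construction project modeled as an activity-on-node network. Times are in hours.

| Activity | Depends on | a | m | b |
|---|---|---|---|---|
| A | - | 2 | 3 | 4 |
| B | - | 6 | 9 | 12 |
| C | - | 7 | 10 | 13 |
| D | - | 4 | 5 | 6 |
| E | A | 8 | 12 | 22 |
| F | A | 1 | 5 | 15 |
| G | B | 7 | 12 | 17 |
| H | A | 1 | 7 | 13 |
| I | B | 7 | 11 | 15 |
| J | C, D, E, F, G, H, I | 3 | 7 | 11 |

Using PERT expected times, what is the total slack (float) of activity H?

te_A = (2 + 4·3 + 4)/6 = 18/6 = 3
te_B = (6 + 4·9 + 12)/6 = 54/6 = 9
te_C = (7 + 4·10 + 13)/6 = 60/6 = 10
te_D = (4 + 4·5 + 6)/6 = 30/6 = 5
te_E = (8 + 4·12 + 22)/6 = 78/6 = 13
te_F = (1 + 4·5 + 15)/6 = 36/6 = 6
te_G = (7 + 4·12 + 17)/6 = 72/6 = 12
te_H = (1 + 4·7 + 13)/6 = 42/6 = 7
te_I = (7 + 4·11 + 15)/6 = 66/6 = 11
te_J = (3 + 4·7 + 11)/6 = 42/6 = 7

Forward pass:
ES_A = 0; EF_A = 3
ES_B = 0; EF_B = 9
ES_C = 0; EF_C = 10
ES_D = 0; EF_D = 5
ES_E = 3; EF_E = 3+13 = 16
ES_F = 3; EF_F = 3+6 = 9
ES_G = 9; EF_G = 9+12 = 21
ES_H = 3; EF_H = 3+7 = 10
ES_I = 9; EF_I = 9+11 = 20
ES_J = max(EF_C=10, EF_D=5, EF_E=16, EF_F=9, EF_G=21, EF_H=10, EF_I=20) = 21; EF_J = 21+7 = 28
Expected project duration μ = 28 hours. Critical path: B → G → J.

Backward pass:
LF_J = 28; LS_J = 28−7 = 21
LF_I = LS_J = 21; LS_I = 21−11 = 10
LF_H = LS_J = 21; LS_H = 21−7 = 14
LF_G = LS_J = 21; LS_G = 21−12 = 9
LF_F = LS_J = 21; LS_F = 21−6 = 15
LF_E = LS_J = 21; LS_E = 21−13 = 8
LF_D = LS_J = 21; LS_D = 21−5 = 16
LF_C = LS_J = 21; LS_C = 21−10 = 11
LF_B = min(LS_G=9, LS_I=10) = 9; LS_B = 9−9 = 0
LF_A = min(LS_E=8, LS_F=15, LS_H=14) = 8; LS_A = 8−3 = 5
Slack_H = LS_H − ES_H = 14 − 3 = 11

11 hours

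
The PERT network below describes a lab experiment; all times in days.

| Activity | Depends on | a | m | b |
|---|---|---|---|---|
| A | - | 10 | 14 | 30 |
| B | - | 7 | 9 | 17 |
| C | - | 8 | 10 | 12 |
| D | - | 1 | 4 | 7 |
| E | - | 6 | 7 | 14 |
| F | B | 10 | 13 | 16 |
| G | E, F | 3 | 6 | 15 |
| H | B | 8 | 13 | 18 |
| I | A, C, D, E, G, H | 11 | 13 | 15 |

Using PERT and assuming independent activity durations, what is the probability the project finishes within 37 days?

te_A = (10 + 4·14 + 30)/6 = 96/6 = 16; σ²_A = ((30−10)/6)² = 11.111
te_B = (7 + 4·9 + 17)/6 = 60/6 = 10; σ²_B = ((17−7)/6)² = 2.778
te_C = (8 + 4·10 + 12)/6 = 60/6 = 10; σ²_C = ((12−8)/6)² = 0.444
te_D = (1 + 4·4 + 7)/6 = 24/6 = 4; σ²_D = ((7−1)/6)² = 1.000
te_E = (6 + 4·7 + 14)/6 = 48/6 = 8; σ²_E = ((14−6)/6)² = 1.778
te_F = (10 + 4·13 + 16)/6 = 78/6 = 13; σ²_F = ((16−10)/6)² = 1.000
te_G = (3 + 4·6 + 15)/6 = 42/6 = 7; σ²_G = ((15−3)/6)² = 4.000
te_H = (8 + 4·13 + 18)/6 = 78/6 = 13; σ²_H = ((18−8)/6)² = 2.778
te_I = (11 + 4·13 + 15)/6 = 78/6 = 13; σ²_I = ((15−11)/6)² = 0.444

Forward pass:
ES_A = 0; EF_A = 16
ES_B = 0; EF_B = 10
ES_C = 0; EF_C = 10
ES_D = 0; EF_D = 4
ES_E = 0; EF_E = 8
ES_F = 10; EF_F = 10+13 = 23
ES_G = max(EF_E=8, EF_F=23) = 23; EF_G = 23+7 = 30
ES_H = 10; EF_H = 10+13 = 23
ES_I = max(EF_A=16, EF_C=10, EF_D=4, EF_E=8, EF_G=30, EF_H=23) = 30; EF_I = 30+13 = 43
Expected project duration μ = 43 days. Critical path: B → F → G → I.

Variance along critical path = 2.778 + 1.000 + 4.000 + 0.444 = 8.222; σ = √8.222 = 2.867 days.
Z = (37 − 43) / 2.867 = -2.092
P(T ≤ 37) = Φ(-2.092) ≈ 0.018

0.018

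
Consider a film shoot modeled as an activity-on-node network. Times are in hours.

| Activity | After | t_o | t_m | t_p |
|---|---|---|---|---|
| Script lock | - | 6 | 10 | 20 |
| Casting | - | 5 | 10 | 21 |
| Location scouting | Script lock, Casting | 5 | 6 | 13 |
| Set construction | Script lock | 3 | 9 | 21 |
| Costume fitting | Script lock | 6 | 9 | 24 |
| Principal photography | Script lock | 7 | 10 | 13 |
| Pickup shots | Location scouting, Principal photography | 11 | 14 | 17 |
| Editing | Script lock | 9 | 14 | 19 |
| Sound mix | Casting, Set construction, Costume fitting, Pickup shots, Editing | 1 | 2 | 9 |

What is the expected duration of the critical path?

38 hours

te_Script lock = (6 + 4·10 + 20)/6 = 66/6 = 11
te_Casting = (5 + 4·10 + 21)/6 = 66/6 = 11
te_Location scouting = (5 + 4·6 + 13)/6 = 42/6 = 7
te_Set construction = (3 + 4·9 + 21)/6 = 60/6 = 10
te_Costume fitting = (6 + 4·9 + 24)/6 = 66/6 = 11
te_Principal photography = (7 + 4·10 + 13)/6 = 60/6 = 10
te_Pickup shots = (11 + 4·14 + 17)/6 = 84/6 = 14
te_Editing = (9 + 4·14 + 19)/6 = 84/6 = 14
te_Sound mix = (1 + 4·2 + 9)/6 = 18/6 = 3

Forward pass:
ES_Script lock = 0; EF_Script lock = 11
ES_Casting = 0; EF_Casting = 11
ES_Location scouting = max(EF_Script lock=11, EF_Casting=11) = 11; EF_Location scouting = 11+7 = 18
ES_Set construction = 11; EF_Set construction = 11+10 = 21
ES_Costume fitting = 11; EF_Costume fitting = 11+11 = 22
ES_Principal photography = 11; EF_Principal photography = 11+10 = 21
ES_Pickup shots = max(EF_Location scouting=18, EF_Principal photography=21) = 21; EF_Pickup shots = 21+14 = 35
ES_Editing = 11; EF_Editing = 11+14 = 25
ES_Sound mix = max(EF_Casting=11, EF_Set construction=21, EF_Costume fitting=22, EF_Pickup shots=35, EF_Editing=25) = 35; EF_Sound mix = 35+3 = 38
Expected project duration μ = 38 hours. Critical path: Script lock → Principal photography → Pickup shots → Sound mix.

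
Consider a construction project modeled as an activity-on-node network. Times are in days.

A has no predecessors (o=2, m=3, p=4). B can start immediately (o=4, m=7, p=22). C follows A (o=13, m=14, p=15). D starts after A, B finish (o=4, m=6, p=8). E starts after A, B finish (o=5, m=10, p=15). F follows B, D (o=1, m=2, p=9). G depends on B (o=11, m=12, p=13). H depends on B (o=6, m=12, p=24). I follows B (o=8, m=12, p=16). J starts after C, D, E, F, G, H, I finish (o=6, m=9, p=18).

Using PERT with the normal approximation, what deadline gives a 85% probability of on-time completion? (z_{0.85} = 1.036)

36.9 days

te_A = (2 + 4·3 + 4)/6 = 18/6 = 3; σ²_A = ((4−2)/6)² = 0.111
te_B = (4 + 4·7 + 22)/6 = 54/6 = 9; σ²_B = ((22−4)/6)² = 9.000
te_C = (13 + 4·14 + 15)/6 = 84/6 = 14; σ²_C = ((15−13)/6)² = 0.111
te_D = (4 + 4·6 + 8)/6 = 36/6 = 6; σ²_D = ((8−4)/6)² = 0.444
te_E = (5 + 4·10 + 15)/6 = 60/6 = 10; σ²_E = ((15−5)/6)² = 2.778
te_F = (1 + 4·2 + 9)/6 = 18/6 = 3; σ²_F = ((9−1)/6)² = 1.778
te_G = (11 + 4·12 + 13)/6 = 72/6 = 12; σ²_G = ((13−11)/6)² = 0.111
te_H = (6 + 4·12 + 24)/6 = 78/6 = 13; σ²_H = ((24−6)/6)² = 9.000
te_I = (8 + 4·12 + 16)/6 = 72/6 = 12; σ²_I = ((16−8)/6)² = 1.778
te_J = (6 + 4·9 + 18)/6 = 60/6 = 10; σ²_J = ((18−6)/6)² = 4.000

Forward pass:
ES_A = 0; EF_A = 3
ES_B = 0; EF_B = 9
ES_C = 3; EF_C = 3+14 = 17
ES_D = max(EF_A=3, EF_B=9) = 9; EF_D = 9+6 = 15
ES_E = max(EF_A=3, EF_B=9) = 9; EF_E = 9+10 = 19
ES_F = max(EF_B=9, EF_D=15) = 15; EF_F = 15+3 = 18
ES_G = 9; EF_G = 9+12 = 21
ES_H = 9; EF_H = 9+13 = 22
ES_I = 9; EF_I = 9+12 = 21
ES_J = max(EF_C=17, EF_D=15, EF_E=19, EF_F=18, EF_G=21, EF_H=22, EF_I=21) = 22; EF_J = 22+10 = 32
Expected project duration μ = 32 days. Critical path: B → H → J.

Variance along critical path = 9.000 + 9.000 + 4.000 = 22.000; σ = 4.690 days.
D = μ + z·σ = 32 + 1.036·4.690 = 36.9 days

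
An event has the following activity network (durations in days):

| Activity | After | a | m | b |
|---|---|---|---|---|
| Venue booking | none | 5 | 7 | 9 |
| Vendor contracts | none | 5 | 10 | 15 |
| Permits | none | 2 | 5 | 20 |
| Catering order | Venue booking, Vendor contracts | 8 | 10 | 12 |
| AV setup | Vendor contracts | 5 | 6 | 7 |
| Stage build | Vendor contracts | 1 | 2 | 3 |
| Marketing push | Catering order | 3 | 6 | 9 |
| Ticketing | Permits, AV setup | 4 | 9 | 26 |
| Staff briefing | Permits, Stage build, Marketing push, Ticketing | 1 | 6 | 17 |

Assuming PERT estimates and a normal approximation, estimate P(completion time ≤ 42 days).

te_Venue booking = (5 + 4·7 + 9)/6 = 42/6 = 7; σ²_Venue booking = ((9−5)/6)² = 0.444
te_Vendor contracts = (5 + 4·10 + 15)/6 = 60/6 = 10; σ²_Vendor contracts = ((15−5)/6)² = 2.778
te_Permits = (2 + 4·5 + 20)/6 = 42/6 = 7; σ²_Permits = ((20−2)/6)² = 9.000
te_Catering order = (8 + 4·10 + 12)/6 = 60/6 = 10; σ²_Catering order = ((12−8)/6)² = 0.444
te_AV setup = (5 + 4·6 + 7)/6 = 36/6 = 6; σ²_AV setup = ((7−5)/6)² = 0.111
te_Stage build = (1 + 4·2 + 3)/6 = 12/6 = 2; σ²_Stage build = ((3−1)/6)² = 0.111
te_Marketing push = (3 + 4·6 + 9)/6 = 36/6 = 6; σ²_Marketing push = ((9−3)/6)² = 1.000
te_Ticketing = (4 + 4·9 + 26)/6 = 66/6 = 11; σ²_Ticketing = ((26−4)/6)² = 13.444
te_Staff briefing = (1 + 4·6 + 17)/6 = 42/6 = 7; σ²_Staff briefing = ((17−1)/6)² = 7.111

Forward pass:
ES_Venue booking = 0; EF_Venue booking = 7
ES_Vendor contracts = 0; EF_Vendor contracts = 10
ES_Permits = 0; EF_Permits = 7
ES_Catering order = max(EF_Venue booking=7, EF_Vendor contracts=10) = 10; EF_Catering order = 10+10 = 20
ES_AV setup = 10; EF_AV setup = 10+6 = 16
ES_Stage build = 10; EF_Stage build = 10+2 = 12
ES_Marketing push = 20; EF_Marketing push = 20+6 = 26
ES_Ticketing = max(EF_Permits=7, EF_AV setup=16) = 16; EF_Ticketing = 16+11 = 27
ES_Staff briefing = max(EF_Permits=7, EF_Stage build=12, EF_Marketing push=26, EF_Ticketing=27) = 27; EF_Staff briefing = 27+7 = 34
Expected project duration μ = 34 days. Critical path: Vendor contracts → AV setup → Ticketing → Staff briefing.

Variance along critical path = 2.778 + 0.111 + 13.444 + 7.111 = 23.444; σ = √23.444 = 4.842 days.
Z = (42 − 34) / 4.842 = 1.652
P(T ≤ 42) = Φ(1.652) ≈ 0.951

0.951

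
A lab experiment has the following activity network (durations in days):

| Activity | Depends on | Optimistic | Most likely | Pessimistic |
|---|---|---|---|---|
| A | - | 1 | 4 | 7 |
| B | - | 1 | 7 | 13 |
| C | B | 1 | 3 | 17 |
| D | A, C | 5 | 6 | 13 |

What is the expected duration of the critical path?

te_A = (1 + 4·4 + 7)/6 = 24/6 = 4
te_B = (1 + 4·7 + 13)/6 = 42/6 = 7
te_C = (1 + 4·3 + 17)/6 = 30/6 = 5
te_D = (5 + 4·6 + 13)/6 = 42/6 = 7

Forward pass:
ES_A = 0; EF_A = 4
ES_B = 0; EF_B = 7
ES_C = 7; EF_C = 7+5 = 12
ES_D = max(EF_A=4, EF_C=12) = 12; EF_D = 12+7 = 19
Expected project duration μ = 19 days. Critical path: B → C → D.

19 days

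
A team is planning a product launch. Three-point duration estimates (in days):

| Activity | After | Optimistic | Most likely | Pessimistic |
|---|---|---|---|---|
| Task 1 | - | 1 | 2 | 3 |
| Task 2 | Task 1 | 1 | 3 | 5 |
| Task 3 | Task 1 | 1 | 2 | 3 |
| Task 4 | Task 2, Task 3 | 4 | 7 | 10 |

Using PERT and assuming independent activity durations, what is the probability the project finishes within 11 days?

te_Task 1 = (1 + 4·2 + 3)/6 = 12/6 = 2; σ²_Task 1 = ((3−1)/6)² = 0.111
te_Task 2 = (1 + 4·3 + 5)/6 = 18/6 = 3; σ²_Task 2 = ((5−1)/6)² = 0.444
te_Task 3 = (1 + 4·2 + 3)/6 = 12/6 = 2; σ²_Task 3 = ((3−1)/6)² = 0.111
te_Task 4 = (4 + 4·7 + 10)/6 = 42/6 = 7; σ²_Task 4 = ((10−4)/6)² = 1.000

Forward pass:
ES_Task 1 = 0; EF_Task 1 = 2
ES_Task 2 = 2; EF_Task 2 = 2+3 = 5
ES_Task 3 = 2; EF_Task 3 = 2+2 = 4
ES_Task 4 = max(EF_Task 2=5, EF_Task 3=4) = 5; EF_Task 4 = 5+7 = 12
Expected project duration μ = 12 days. Critical path: Task 1 → Task 2 → Task 4.

Variance along critical path = 0.111 + 0.444 + 1.000 = 1.556; σ = √1.556 = 1.247 days.
Z = (11 − 12) / 1.247 = -0.802
P(T ≤ 11) = Φ(-0.802) ≈ 0.211

0.211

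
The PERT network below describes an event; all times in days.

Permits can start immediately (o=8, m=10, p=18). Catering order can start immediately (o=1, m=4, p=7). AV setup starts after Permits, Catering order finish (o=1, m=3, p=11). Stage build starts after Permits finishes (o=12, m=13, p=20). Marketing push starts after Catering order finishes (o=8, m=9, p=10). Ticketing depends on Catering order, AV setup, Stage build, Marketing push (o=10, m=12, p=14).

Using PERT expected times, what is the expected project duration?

te_Permits = (8 + 4·10 + 18)/6 = 66/6 = 11
te_Catering order = (1 + 4·4 + 7)/6 = 24/6 = 4
te_AV setup = (1 + 4·3 + 11)/6 = 24/6 = 4
te_Stage build = (12 + 4·13 + 20)/6 = 84/6 = 14
te_Marketing push = (8 + 4·9 + 10)/6 = 54/6 = 9
te_Ticketing = (10 + 4·12 + 14)/6 = 72/6 = 12

Forward pass:
ES_Permits = 0; EF_Permits = 11
ES_Catering order = 0; EF_Catering order = 4
ES_AV setup = max(EF_Permits=11, EF_Catering order=4) = 11; EF_AV setup = 11+4 = 15
ES_Stage build = 11; EF_Stage build = 11+14 = 25
ES_Marketing push = 4; EF_Marketing push = 4+9 = 13
ES_Ticketing = max(EF_Catering order=4, EF_AV setup=15, EF_Stage build=25, EF_Marketing push=13) = 25; EF_Ticketing = 25+12 = 37
Expected project duration μ = 37 days. Critical path: Permits → Stage build → Ticketing.

37 days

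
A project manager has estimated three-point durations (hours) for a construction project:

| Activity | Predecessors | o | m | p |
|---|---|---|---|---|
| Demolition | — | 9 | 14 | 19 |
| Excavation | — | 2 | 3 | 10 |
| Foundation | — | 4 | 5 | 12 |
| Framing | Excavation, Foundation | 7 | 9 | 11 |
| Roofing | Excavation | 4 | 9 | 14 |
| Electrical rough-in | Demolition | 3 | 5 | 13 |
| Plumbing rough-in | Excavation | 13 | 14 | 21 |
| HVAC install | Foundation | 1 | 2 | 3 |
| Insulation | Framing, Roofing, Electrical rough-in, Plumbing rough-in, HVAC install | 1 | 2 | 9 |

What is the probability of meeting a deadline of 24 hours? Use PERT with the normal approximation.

0.644

te_Demolition = (9 + 4·14 + 19)/6 = 84/6 = 14; σ²_Demolition = ((19−9)/6)² = 2.778
te_Excavation = (2 + 4·3 + 10)/6 = 24/6 = 4; σ²_Excavation = ((10−2)/6)² = 1.778
te_Foundation = (4 + 4·5 + 12)/6 = 36/6 = 6; σ²_Foundation = ((12−4)/6)² = 1.778
te_Framing = (7 + 4·9 + 11)/6 = 54/6 = 9; σ²_Framing = ((11−7)/6)² = 0.444
te_Roofing = (4 + 4·9 + 14)/6 = 54/6 = 9; σ²_Roofing = ((14−4)/6)² = 2.778
te_Electrical rough-in = (3 + 4·5 + 13)/6 = 36/6 = 6; σ²_Electrical rough-in = ((13−3)/6)² = 2.778
te_Plumbing rough-in = (13 + 4·14 + 21)/6 = 90/6 = 15; σ²_Plumbing rough-in = ((21−13)/6)² = 1.778
te_HVAC install = (1 + 4·2 + 3)/6 = 12/6 = 2; σ²_HVAC install = ((3−1)/6)² = 0.111
te_Insulation = (1 + 4·2 + 9)/6 = 18/6 = 3; σ²_Insulation = ((9−1)/6)² = 1.778

Forward pass:
ES_Demolition = 0; EF_Demolition = 14
ES_Excavation = 0; EF_Excavation = 4
ES_Foundation = 0; EF_Foundation = 6
ES_Framing = max(EF_Excavation=4, EF_Foundation=6) = 6; EF_Framing = 6+9 = 15
ES_Roofing = 4; EF_Roofing = 4+9 = 13
ES_Electrical rough-in = 14; EF_Electrical rough-in = 14+6 = 20
ES_Plumbing rough-in = 4; EF_Plumbing rough-in = 4+15 = 19
ES_HVAC install = 6; EF_HVAC install = 6+2 = 8
ES_Insulation = max(EF_Framing=15, EF_Roofing=13, EF_Electrical rough-in=20, EF_Plumbing rough-in=19, EF_HVAC install=8) = 20; EF_Insulation = 20+3 = 23
Expected project duration μ = 23 hours. Critical path: Demolition → Electrical rough-in → Insulation.

Variance along critical path = 2.778 + 2.778 + 1.778 = 7.333; σ = √7.333 = 2.708 hours.
Z = (24 − 23) / 2.708 = 0.369
P(T ≤ 24) = Φ(0.369) ≈ 0.644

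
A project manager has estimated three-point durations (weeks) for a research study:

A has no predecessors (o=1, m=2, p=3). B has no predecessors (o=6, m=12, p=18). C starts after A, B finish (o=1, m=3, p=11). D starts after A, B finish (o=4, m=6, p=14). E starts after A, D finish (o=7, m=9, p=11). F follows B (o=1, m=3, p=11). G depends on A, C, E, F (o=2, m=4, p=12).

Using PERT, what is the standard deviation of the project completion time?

te_A = (1 + 4·2 + 3)/6 = 12/6 = 2; σ²_A = ((3−1)/6)² = 0.111
te_B = (6 + 4·12 + 18)/6 = 72/6 = 12; σ²_B = ((18−6)/6)² = 4.000
te_C = (1 + 4·3 + 11)/6 = 24/6 = 4; σ²_C = ((11−1)/6)² = 2.778
te_D = (4 + 4·6 + 14)/6 = 42/6 = 7; σ²_D = ((14−4)/6)² = 2.778
te_E = (7 + 4·9 + 11)/6 = 54/6 = 9; σ²_E = ((11−7)/6)² = 0.444
te_F = (1 + 4·3 + 11)/6 = 24/6 = 4; σ²_F = ((11−1)/6)² = 2.778
te_G = (2 + 4·4 + 12)/6 = 30/6 = 5; σ²_G = ((12−2)/6)² = 2.778

Forward pass:
ES_A = 0; EF_A = 2
ES_B = 0; EF_B = 12
ES_C = max(EF_A=2, EF_B=12) = 12; EF_C = 12+4 = 16
ES_D = max(EF_A=2, EF_B=12) = 12; EF_D = 12+7 = 19
ES_E = max(EF_A=2, EF_D=19) = 19; EF_E = 19+9 = 28
ES_F = 12; EF_F = 12+4 = 16
ES_G = max(EF_A=2, EF_C=16, EF_E=28, EF_F=16) = 28; EF_G = 28+5 = 33
Expected project duration μ = 33 weeks. Critical path: B → D → E → G.

Variance along critical path = 4.000 + 2.778 + 0.444 + 2.778 = 10.000
σ = √10.000 = 3.162 weeks

3.16 weeks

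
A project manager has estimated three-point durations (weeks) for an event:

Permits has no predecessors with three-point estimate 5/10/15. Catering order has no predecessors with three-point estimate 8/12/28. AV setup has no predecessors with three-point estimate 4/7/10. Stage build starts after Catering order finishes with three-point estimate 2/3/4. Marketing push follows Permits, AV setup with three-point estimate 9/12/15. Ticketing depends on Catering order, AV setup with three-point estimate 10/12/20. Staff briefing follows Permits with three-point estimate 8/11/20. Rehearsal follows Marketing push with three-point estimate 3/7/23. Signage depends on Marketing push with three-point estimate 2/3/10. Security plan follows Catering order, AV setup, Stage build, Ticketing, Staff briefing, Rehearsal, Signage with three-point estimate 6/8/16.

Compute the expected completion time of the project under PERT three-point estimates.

40 weeks

te_Permits = (5 + 4·10 + 15)/6 = 60/6 = 10
te_Catering order = (8 + 4·12 + 28)/6 = 84/6 = 14
te_AV setup = (4 + 4·7 + 10)/6 = 42/6 = 7
te_Stage build = (2 + 4·3 + 4)/6 = 18/6 = 3
te_Marketing push = (9 + 4·12 + 15)/6 = 72/6 = 12
te_Ticketing = (10 + 4·12 + 20)/6 = 78/6 = 13
te_Staff briefing = (8 + 4·11 + 20)/6 = 72/6 = 12
te_Rehearsal = (3 + 4·7 + 23)/6 = 54/6 = 9
te_Signage = (2 + 4·3 + 10)/6 = 24/6 = 4
te_Security plan = (6 + 4·8 + 16)/6 = 54/6 = 9

Forward pass:
ES_Permits = 0; EF_Permits = 10
ES_Catering order = 0; EF_Catering order = 14
ES_AV setup = 0; EF_AV setup = 7
ES_Stage build = 14; EF_Stage build = 14+3 = 17
ES_Marketing push = max(EF_Permits=10, EF_AV setup=7) = 10; EF_Marketing push = 10+12 = 22
ES_Ticketing = max(EF_Catering order=14, EF_AV setup=7) = 14; EF_Ticketing = 14+13 = 27
ES_Staff briefing = 10; EF_Staff briefing = 10+12 = 22
ES_Rehearsal = 22; EF_Rehearsal = 22+9 = 31
ES_Signage = 22; EF_Signage = 22+4 = 26
ES_Security plan = max(EF_Catering order=14, EF_AV setup=7, EF_Stage build=17, EF_Ticketing=27, EF_Staff briefing=22, EF_Rehearsal=31, EF_Signage=26) = 31; EF_Security plan = 31+9 = 40
Expected project duration μ = 40 weeks. Critical path: Permits → Marketing push → Rehearsal → Security plan.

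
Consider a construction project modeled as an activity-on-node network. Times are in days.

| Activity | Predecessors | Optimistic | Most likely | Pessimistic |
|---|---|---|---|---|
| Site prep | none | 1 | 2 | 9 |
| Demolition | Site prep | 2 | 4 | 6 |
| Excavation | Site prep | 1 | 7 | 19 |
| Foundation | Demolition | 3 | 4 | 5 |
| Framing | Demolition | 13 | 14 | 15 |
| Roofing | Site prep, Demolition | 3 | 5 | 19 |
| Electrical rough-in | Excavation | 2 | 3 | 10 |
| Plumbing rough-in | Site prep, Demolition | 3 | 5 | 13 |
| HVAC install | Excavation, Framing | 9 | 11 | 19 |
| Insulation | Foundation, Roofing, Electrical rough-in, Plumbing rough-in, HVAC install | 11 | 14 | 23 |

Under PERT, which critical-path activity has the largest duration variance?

te_Site prep = (1 + 4·2 + 9)/6 = 18/6 = 3; σ²_Site prep = ((9−1)/6)² = 1.778
te_Demolition = (2 + 4·4 + 6)/6 = 24/6 = 4; σ²_Demolition = ((6−2)/6)² = 0.444
te_Excavation = (1 + 4·7 + 19)/6 = 48/6 = 8; σ²_Excavation = ((19−1)/6)² = 9.000
te_Foundation = (3 + 4·4 + 5)/6 = 24/6 = 4; σ²_Foundation = ((5−3)/6)² = 0.111
te_Framing = (13 + 4·14 + 15)/6 = 84/6 = 14; σ²_Framing = ((15−13)/6)² = 0.111
te_Roofing = (3 + 4·5 + 19)/6 = 42/6 = 7; σ²_Roofing = ((19−3)/6)² = 7.111
te_Electrical rough-in = (2 + 4·3 + 10)/6 = 24/6 = 4; σ²_Electrical rough-in = ((10−2)/6)² = 1.778
te_Plumbing rough-in = (3 + 4·5 + 13)/6 = 36/6 = 6; σ²_Plumbing rough-in = ((13−3)/6)² = 2.778
te_HVAC install = (9 + 4·11 + 19)/6 = 72/6 = 12; σ²_HVAC install = ((19−9)/6)² = 2.778
te_Insulation = (11 + 4·14 + 23)/6 = 90/6 = 15; σ²_Insulation = ((23−11)/6)² = 4.000

Forward pass:
ES_Site prep = 0; EF_Site prep = 3
ES_Demolition = 3; EF_Demolition = 3+4 = 7
ES_Excavation = 3; EF_Excavation = 3+8 = 11
ES_Foundation = 7; EF_Foundation = 7+4 = 11
ES_Framing = 7; EF_Framing = 7+14 = 21
ES_Roofing = max(EF_Site prep=3, EF_Demolition=7) = 7; EF_Roofing = 7+7 = 14
ES_Electrical rough-in = 11; EF_Electrical rough-in = 11+4 = 15
ES_Plumbing rough-in = max(EF_Site prep=3, EF_Demolition=7) = 7; EF_Plumbing rough-in = 7+6 = 13
ES_HVAC install = max(EF_Excavation=11, EF_Framing=21) = 21; EF_HVAC install = 21+12 = 33
ES_Insulation = max(EF_Foundation=11, EF_Roofing=14, EF_Electrical rough-in=15, EF_Plumbing rough-in=13, EF_HVAC install=33) = 33; EF_Insulation = 33+15 = 48
Expected project duration μ = 48 days. Critical path: Site prep → Demolition → Framing → HVAC install → Insulation.

Variances on critical path: σ²_Site prep=1.778, σ²_Demolition=0.444, σ²_Framing=0.111, σ²_HVAC install=2.778, σ²_Insulation=4.000.
Largest is σ²_Insulation = 4.000.

Insulation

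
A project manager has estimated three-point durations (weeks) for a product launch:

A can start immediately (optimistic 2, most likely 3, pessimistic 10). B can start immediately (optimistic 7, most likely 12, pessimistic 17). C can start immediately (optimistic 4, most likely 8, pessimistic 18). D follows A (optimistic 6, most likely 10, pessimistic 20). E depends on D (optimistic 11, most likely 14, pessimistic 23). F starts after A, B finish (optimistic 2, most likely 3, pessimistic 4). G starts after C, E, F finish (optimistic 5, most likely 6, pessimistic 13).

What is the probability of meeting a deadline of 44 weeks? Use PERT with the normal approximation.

0.974

te_A = (2 + 4·3 + 10)/6 = 24/6 = 4; σ²_A = ((10−2)/6)² = 1.778
te_B = (7 + 4·12 + 17)/6 = 72/6 = 12; σ²_B = ((17−7)/6)² = 2.778
te_C = (4 + 4·8 + 18)/6 = 54/6 = 9; σ²_C = ((18−4)/6)² = 5.444
te_D = (6 + 4·10 + 20)/6 = 66/6 = 11; σ²_D = ((20−6)/6)² = 5.444
te_E = (11 + 4·14 + 23)/6 = 90/6 = 15; σ²_E = ((23−11)/6)² = 4.000
te_F = (2 + 4·3 + 4)/6 = 18/6 = 3; σ²_F = ((4−2)/6)² = 0.111
te_G = (5 + 4·6 + 13)/6 = 42/6 = 7; σ²_G = ((13−5)/6)² = 1.778

Forward pass:
ES_A = 0; EF_A = 4
ES_B = 0; EF_B = 12
ES_C = 0; EF_C = 9
ES_D = 4; EF_D = 4+11 = 15
ES_E = 15; EF_E = 15+15 = 30
ES_F = max(EF_A=4, EF_B=12) = 12; EF_F = 12+3 = 15
ES_G = max(EF_C=9, EF_E=30, EF_F=15) = 30; EF_G = 30+7 = 37
Expected project duration μ = 37 weeks. Critical path: A → D → E → G.

Variance along critical path = 1.778 + 5.444 + 4.000 + 1.778 = 13.000; σ = √13.000 = 3.606 weeks.
Z = (44 − 37) / 3.606 = 1.941
P(T ≤ 44) = Φ(1.941) ≈ 0.974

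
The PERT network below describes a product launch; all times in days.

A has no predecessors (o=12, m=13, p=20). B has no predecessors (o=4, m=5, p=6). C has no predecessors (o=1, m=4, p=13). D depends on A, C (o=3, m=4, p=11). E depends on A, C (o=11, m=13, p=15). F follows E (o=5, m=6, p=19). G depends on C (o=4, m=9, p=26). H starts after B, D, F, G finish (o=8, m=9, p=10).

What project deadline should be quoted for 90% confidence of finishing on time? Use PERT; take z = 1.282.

47.6 days

te_A = (12 + 4·13 + 20)/6 = 84/6 = 14; σ²_A = ((20−12)/6)² = 1.778
te_B = (4 + 4·5 + 6)/6 = 30/6 = 5; σ²_B = ((6−4)/6)² = 0.111
te_C = (1 + 4·4 + 13)/6 = 30/6 = 5; σ²_C = ((13−1)/6)² = 4.000
te_D = (3 + 4·4 + 11)/6 = 30/6 = 5; σ²_D = ((11−3)/6)² = 1.778
te_E = (11 + 4·13 + 15)/6 = 78/6 = 13; σ²_E = ((15−11)/6)² = 0.444
te_F = (5 + 4·6 + 19)/6 = 48/6 = 8; σ²_F = ((19−5)/6)² = 5.444
te_G = (4 + 4·9 + 26)/6 = 66/6 = 11; σ²_G = ((26−4)/6)² = 13.444
te_H = (8 + 4·9 + 10)/6 = 54/6 = 9; σ²_H = ((10−8)/6)² = 0.111

Forward pass:
ES_A = 0; EF_A = 14
ES_B = 0; EF_B = 5
ES_C = 0; EF_C = 5
ES_D = max(EF_A=14, EF_C=5) = 14; EF_D = 14+5 = 19
ES_E = max(EF_A=14, EF_C=5) = 14; EF_E = 14+13 = 27
ES_F = 27; EF_F = 27+8 = 35
ES_G = 5; EF_G = 5+11 = 16
ES_H = max(EF_B=5, EF_D=19, EF_F=35, EF_G=16) = 35; EF_H = 35+9 = 44
Expected project duration μ = 44 days. Critical path: A → E → F → H.

Variance along critical path = 1.778 + 0.444 + 5.444 + 0.111 = 7.778; σ = 2.789 days.
D = μ + z·σ = 44 + 1.282·2.789 = 47.6 days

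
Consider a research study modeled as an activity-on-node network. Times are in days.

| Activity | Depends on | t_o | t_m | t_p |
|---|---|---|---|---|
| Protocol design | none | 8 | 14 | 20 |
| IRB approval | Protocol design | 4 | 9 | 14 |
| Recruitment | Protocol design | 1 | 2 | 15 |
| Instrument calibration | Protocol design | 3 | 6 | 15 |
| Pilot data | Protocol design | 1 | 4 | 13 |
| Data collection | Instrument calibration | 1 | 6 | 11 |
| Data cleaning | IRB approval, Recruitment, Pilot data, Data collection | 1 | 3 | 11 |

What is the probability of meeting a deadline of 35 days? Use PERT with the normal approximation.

0.861

te_Protocol design = (8 + 4·14 + 20)/6 = 84/6 = 14; σ²_Protocol design = ((20−8)/6)² = 4.000
te_IRB approval = (4 + 4·9 + 14)/6 = 54/6 = 9; σ²_IRB approval = ((14−4)/6)² = 2.778
te_Recruitment = (1 + 4·2 + 15)/6 = 24/6 = 4; σ²_Recruitment = ((15−1)/6)² = 5.444
te_Instrument calibration = (3 + 4·6 + 15)/6 = 42/6 = 7; σ²_Instrument calibration = ((15−3)/6)² = 4.000
te_Pilot data = (1 + 4·4 + 13)/6 = 30/6 = 5; σ²_Pilot data = ((13−1)/6)² = 4.000
te_Data collection = (1 + 4·6 + 11)/6 = 36/6 = 6; σ²_Data collection = ((11−1)/6)² = 2.778
te_Data cleaning = (1 + 4·3 + 11)/6 = 24/6 = 4; σ²_Data cleaning = ((11−1)/6)² = 2.778

Forward pass:
ES_Protocol design = 0; EF_Protocol design = 14
ES_IRB approval = 14; EF_IRB approval = 14+9 = 23
ES_Recruitment = 14; EF_Recruitment = 14+4 = 18
ES_Instrument calibration = 14; EF_Instrument calibration = 14+7 = 21
ES_Pilot data = 14; EF_Pilot data = 14+5 = 19
ES_Data collection = 21; EF_Data collection = 21+6 = 27
ES_Data cleaning = max(EF_IRB approval=23, EF_Recruitment=18, EF_Pilot data=19, EF_Data collection=27) = 27; EF_Data cleaning = 27+4 = 31
Expected project duration μ = 31 days. Critical path: Protocol design → Instrument calibration → Data collection → Data cleaning.

Variance along critical path = 4.000 + 4.000 + 2.778 + 2.778 = 13.556; σ = √13.556 = 3.682 days.
Z = (35 − 31) / 3.682 = 1.086
P(T ≤ 35) = Φ(1.086) ≈ 0.861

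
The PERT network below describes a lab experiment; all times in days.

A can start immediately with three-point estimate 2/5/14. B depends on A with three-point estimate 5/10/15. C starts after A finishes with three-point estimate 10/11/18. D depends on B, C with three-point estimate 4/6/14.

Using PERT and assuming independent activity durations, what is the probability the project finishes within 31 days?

0.980

te_A = (2 + 4·5 + 14)/6 = 36/6 = 6; σ²_A = ((14−2)/6)² = 4.000
te_B = (5 + 4·10 + 15)/6 = 60/6 = 10; σ²_B = ((15−5)/6)² = 2.778
te_C = (10 + 4·11 + 18)/6 = 72/6 = 12; σ²_C = ((18−10)/6)² = 1.778
te_D = (4 + 4·6 + 14)/6 = 42/6 = 7; σ²_D = ((14−4)/6)² = 2.778

Forward pass:
ES_A = 0; EF_A = 6
ES_B = 6; EF_B = 6+10 = 16
ES_C = 6; EF_C = 6+12 = 18
ES_D = max(EF_B=16, EF_C=18) = 18; EF_D = 18+7 = 25
Expected project duration μ = 25 days. Critical path: A → C → D.

Variance along critical path = 4.000 + 1.778 + 2.778 = 8.556; σ = √8.556 = 2.925 days.
Z = (31 − 25) / 2.925 = 2.051
P(T ≤ 31) = Φ(2.051) ≈ 0.980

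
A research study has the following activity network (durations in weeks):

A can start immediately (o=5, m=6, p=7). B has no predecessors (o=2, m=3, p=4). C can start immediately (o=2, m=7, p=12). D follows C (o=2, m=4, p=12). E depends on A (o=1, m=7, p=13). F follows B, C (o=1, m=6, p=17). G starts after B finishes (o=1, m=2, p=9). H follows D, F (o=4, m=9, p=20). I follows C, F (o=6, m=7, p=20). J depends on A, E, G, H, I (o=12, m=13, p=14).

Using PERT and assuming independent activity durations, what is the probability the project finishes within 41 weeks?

0.833

te_A = (5 + 4·6 + 7)/6 = 36/6 = 6; σ²_A = ((7−5)/6)² = 0.111
te_B = (2 + 4·3 + 4)/6 = 18/6 = 3; σ²_B = ((4−2)/6)² = 0.111
te_C = (2 + 4·7 + 12)/6 = 42/6 = 7; σ²_C = ((12−2)/6)² = 2.778
te_D = (2 + 4·4 + 12)/6 = 30/6 = 5; σ²_D = ((12−2)/6)² = 2.778
te_E = (1 + 4·7 + 13)/6 = 42/6 = 7; σ²_E = ((13−1)/6)² = 4.000
te_F = (1 + 4·6 + 17)/6 = 42/6 = 7; σ²_F = ((17−1)/6)² = 7.111
te_G = (1 + 4·2 + 9)/6 = 18/6 = 3; σ²_G = ((9−1)/6)² = 1.778
te_H = (4 + 4·9 + 20)/6 = 60/6 = 10; σ²_H = ((20−4)/6)² = 7.111
te_I = (6 + 4·7 + 20)/6 = 54/6 = 9; σ²_I = ((20−6)/6)² = 5.444
te_J = (12 + 4·13 + 14)/6 = 78/6 = 13; σ²_J = ((14−12)/6)² = 0.111

Forward pass:
ES_A = 0; EF_A = 6
ES_B = 0; EF_B = 3
ES_C = 0; EF_C = 7
ES_D = 7; EF_D = 7+5 = 12
ES_E = 6; EF_E = 6+7 = 13
ES_F = max(EF_B=3, EF_C=7) = 7; EF_F = 7+7 = 14
ES_G = 3; EF_G = 3+3 = 6
ES_H = max(EF_D=12, EF_F=14) = 14; EF_H = 14+10 = 24
ES_I = max(EF_C=7, EF_F=14) = 14; EF_I = 14+9 = 23
ES_J = max(EF_A=6, EF_E=13, EF_G=6, EF_H=24, EF_I=23) = 24; EF_J = 24+13 = 37
Expected project duration μ = 37 weeks. Critical path: C → F → H → J.

Variance along critical path = 2.778 + 7.111 + 7.111 + 0.111 = 17.111; σ = √17.111 = 4.137 weeks.
Z = (41 − 37) / 4.137 = 0.967
P(T ≤ 41) = Φ(0.967) ≈ 0.833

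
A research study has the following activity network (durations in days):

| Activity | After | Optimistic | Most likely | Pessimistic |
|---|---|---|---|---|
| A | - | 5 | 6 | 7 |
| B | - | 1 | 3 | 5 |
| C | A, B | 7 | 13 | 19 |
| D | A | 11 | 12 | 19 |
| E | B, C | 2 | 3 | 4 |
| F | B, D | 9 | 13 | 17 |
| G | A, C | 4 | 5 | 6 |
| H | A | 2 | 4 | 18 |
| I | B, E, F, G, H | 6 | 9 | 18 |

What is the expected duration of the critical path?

te_A = (5 + 4·6 + 7)/6 = 36/6 = 6
te_B = (1 + 4·3 + 5)/6 = 18/6 = 3
te_C = (7 + 4·13 + 19)/6 = 78/6 = 13
te_D = (11 + 4·12 + 19)/6 = 78/6 = 13
te_E = (2 + 4·3 + 4)/6 = 18/6 = 3
te_F = (9 + 4·13 + 17)/6 = 78/6 = 13
te_G = (4 + 4·5 + 6)/6 = 30/6 = 5
te_H = (2 + 4·4 + 18)/6 = 36/6 = 6
te_I = (6 + 4·9 + 18)/6 = 60/6 = 10

Forward pass:
ES_A = 0; EF_A = 6
ES_B = 0; EF_B = 3
ES_C = max(EF_A=6, EF_B=3) = 6; EF_C = 6+13 = 19
ES_D = 6; EF_D = 6+13 = 19
ES_E = max(EF_B=3, EF_C=19) = 19; EF_E = 19+3 = 22
ES_F = max(EF_B=3, EF_D=19) = 19; EF_F = 19+13 = 32
ES_G = max(EF_A=6, EF_C=19) = 19; EF_G = 19+5 = 24
ES_H = 6; EF_H = 6+6 = 12
ES_I = max(EF_B=3, EF_E=22, EF_F=32, EF_G=24, EF_H=12) = 32; EF_I = 32+10 = 42
Expected project duration μ = 42 days. Critical path: A → D → F → I.

42 days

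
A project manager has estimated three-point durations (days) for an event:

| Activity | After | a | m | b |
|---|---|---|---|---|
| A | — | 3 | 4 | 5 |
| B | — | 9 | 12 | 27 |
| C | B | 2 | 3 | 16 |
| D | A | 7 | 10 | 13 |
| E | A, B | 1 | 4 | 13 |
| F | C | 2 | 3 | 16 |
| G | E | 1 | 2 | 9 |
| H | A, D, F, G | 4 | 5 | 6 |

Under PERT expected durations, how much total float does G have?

te_A = (3 + 4·4 + 5)/6 = 24/6 = 4
te_B = (9 + 4·12 + 27)/6 = 84/6 = 14
te_C = (2 + 4·3 + 16)/6 = 30/6 = 5
te_D = (7 + 4·10 + 13)/6 = 60/6 = 10
te_E = (1 + 4·4 + 13)/6 = 30/6 = 5
te_F = (2 + 4·3 + 16)/6 = 30/6 = 5
te_G = (1 + 4·2 + 9)/6 = 18/6 = 3
te_H = (4 + 4·5 + 6)/6 = 30/6 = 5

Forward pass:
ES_A = 0; EF_A = 4
ES_B = 0; EF_B = 14
ES_C = 14; EF_C = 14+5 = 19
ES_D = 4; EF_D = 4+10 = 14
ES_E = max(EF_A=4, EF_B=14) = 14; EF_E = 14+5 = 19
ES_F = 19; EF_F = 19+5 = 24
ES_G = 19; EF_G = 19+3 = 22
ES_H = max(EF_A=4, EF_D=14, EF_F=24, EF_G=22) = 24; EF_H = 24+5 = 29
Expected project duration μ = 29 days. Critical path: B → C → F → H.

Backward pass:
LF_H = 29; LS_H = 29−5 = 24
LF_G = LS_H = 24; LS_G = 24−3 = 21
LF_F = LS_H = 24; LS_F = 24−5 = 19
LF_E = LS_G = 21; LS_E = 21−5 = 16
LF_D = LS_H = 24; LS_D = 24−10 = 14
LF_C = LS_F = 19; LS_C = 19−5 = 14
LF_B = min(LS_C=14, LS_E=16) = 14; LS_B = 14−14 = 0
LF_A = min(LS_D=14, LS_E=16, LS_H=24) = 14; LS_A = 14−4 = 10
Slack_G = LS_G − ES_G = 21 − 19 = 2

2 days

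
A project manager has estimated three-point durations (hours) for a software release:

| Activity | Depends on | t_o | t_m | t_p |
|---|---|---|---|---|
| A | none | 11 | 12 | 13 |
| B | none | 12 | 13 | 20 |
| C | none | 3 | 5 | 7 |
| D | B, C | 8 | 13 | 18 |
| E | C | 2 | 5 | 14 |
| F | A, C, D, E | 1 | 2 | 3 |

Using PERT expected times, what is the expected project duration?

29 hours

te_A = (11 + 4·12 + 13)/6 = 72/6 = 12
te_B = (12 + 4·13 + 20)/6 = 84/6 = 14
te_C = (3 + 4·5 + 7)/6 = 30/6 = 5
te_D = (8 + 4·13 + 18)/6 = 78/6 = 13
te_E = (2 + 4·5 + 14)/6 = 36/6 = 6
te_F = (1 + 4·2 + 3)/6 = 12/6 = 2

Forward pass:
ES_A = 0; EF_A = 12
ES_B = 0; EF_B = 14
ES_C = 0; EF_C = 5
ES_D = max(EF_B=14, EF_C=5) = 14; EF_D = 14+13 = 27
ES_E = 5; EF_E = 5+6 = 11
ES_F = max(EF_A=12, EF_C=5, EF_D=27, EF_E=11) = 27; EF_F = 27+2 = 29
Expected project duration μ = 29 hours. Critical path: B → D → F.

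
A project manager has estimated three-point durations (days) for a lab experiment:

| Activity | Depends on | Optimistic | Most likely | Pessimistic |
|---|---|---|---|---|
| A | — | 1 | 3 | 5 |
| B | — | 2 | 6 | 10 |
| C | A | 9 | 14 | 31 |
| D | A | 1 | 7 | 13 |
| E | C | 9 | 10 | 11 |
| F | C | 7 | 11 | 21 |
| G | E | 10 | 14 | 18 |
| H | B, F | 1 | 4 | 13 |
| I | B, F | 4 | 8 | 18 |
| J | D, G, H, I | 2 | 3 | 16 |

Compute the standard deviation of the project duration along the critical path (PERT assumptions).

te_A = (1 + 4·3 + 5)/6 = 18/6 = 3; σ²_A = ((5−1)/6)² = 0.444
te_B = (2 + 4·6 + 10)/6 = 36/6 = 6; σ²_B = ((10−2)/6)² = 1.778
te_C = (9 + 4·14 + 31)/6 = 96/6 = 16; σ²_C = ((31−9)/6)² = 13.444
te_D = (1 + 4·7 + 13)/6 = 42/6 = 7; σ²_D = ((13−1)/6)² = 4.000
te_E = (9 + 4·10 + 11)/6 = 60/6 = 10; σ²_E = ((11−9)/6)² = 0.111
te_F = (7 + 4·11 + 21)/6 = 72/6 = 12; σ²_F = ((21−7)/6)² = 5.444
te_G = (10 + 4·14 + 18)/6 = 84/6 = 14; σ²_G = ((18−10)/6)² = 1.778
te_H = (1 + 4·4 + 13)/6 = 30/6 = 5; σ²_H = ((13−1)/6)² = 4.000
te_I = (4 + 4·8 + 18)/6 = 54/6 = 9; σ²_I = ((18−4)/6)² = 5.444
te_J = (2 + 4·3 + 16)/6 = 30/6 = 5; σ²_J = ((16−2)/6)² = 5.444

Forward pass:
ES_A = 0; EF_A = 3
ES_B = 0; EF_B = 6
ES_C = 3; EF_C = 3+16 = 19
ES_D = 3; EF_D = 3+7 = 10
ES_E = 19; EF_E = 19+10 = 29
ES_F = 19; EF_F = 19+12 = 31
ES_G = 29; EF_G = 29+14 = 43
ES_H = max(EF_B=6, EF_F=31) = 31; EF_H = 31+5 = 36
ES_I = max(EF_B=6, EF_F=31) = 31; EF_I = 31+9 = 40
ES_J = max(EF_D=10, EF_G=43, EF_H=36, EF_I=40) = 43; EF_J = 43+5 = 48
Expected project duration μ = 48 days. Critical path: A → C → E → G → J.

Variance along critical path = 0.444 + 13.444 + 0.111 + 1.778 + 5.444 = 21.222
σ = √21.222 = 4.607 days

4.61 days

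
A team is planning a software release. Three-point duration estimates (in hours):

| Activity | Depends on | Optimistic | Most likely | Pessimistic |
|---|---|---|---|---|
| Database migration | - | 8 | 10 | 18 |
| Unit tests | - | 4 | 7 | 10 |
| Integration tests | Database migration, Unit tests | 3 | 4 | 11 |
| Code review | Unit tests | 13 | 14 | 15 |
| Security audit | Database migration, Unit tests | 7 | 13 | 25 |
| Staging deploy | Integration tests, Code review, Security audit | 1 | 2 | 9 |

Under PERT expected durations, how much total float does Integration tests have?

te_Database migration = (8 + 4·10 + 18)/6 = 66/6 = 11
te_Unit tests = (4 + 4·7 + 10)/6 = 42/6 = 7
te_Integration tests = (3 + 4·4 + 11)/6 = 30/6 = 5
te_Code review = (13 + 4·14 + 15)/6 = 84/6 = 14
te_Security audit = (7 + 4·13 + 25)/6 = 84/6 = 14
te_Staging deploy = (1 + 4·2 + 9)/6 = 18/6 = 3

Forward pass:
ES_Database migration = 0; EF_Database migration = 11
ES_Unit tests = 0; EF_Unit tests = 7
ES_Integration tests = max(EF_Database migration=11, EF_Unit tests=7) = 11; EF_Integration tests = 11+5 = 16
ES_Code review = 7; EF_Code review = 7+14 = 21
ES_Security audit = max(EF_Database migration=11, EF_Unit tests=7) = 11; EF_Security audit = 11+14 = 25
ES_Staging deploy = max(EF_Integration tests=16, EF_Code review=21, EF_Security audit=25) = 25; EF_Staging deploy = 25+3 = 28
Expected project duration μ = 28 hours. Critical path: Database migration → Security audit → Staging deploy.

Backward pass:
LF_Staging deploy = 28; LS_Staging deploy = 28−3 = 25
LF_Security audit = LS_Staging deploy = 25; LS_Security audit = 25−14 = 11
LF_Code review = LS_Staging deploy = 25; LS_Code review = 25−14 = 11
LF_Integration tests = LS_Staging deploy = 25; LS_Integration tests = 25−5 = 20
LF_Unit tests = min(LS_Integration tests=20, LS_Code review=11, LS_Security audit=11) = 11; LS_Unit tests = 11−7 = 4
LF_Database migration = min(LS_Integration tests=20, LS_Security audit=11) = 11; LS_Database migration = 11−11 = 0
Slack_Integration tests = LS_Integration tests − ES_Integration tests = 20 − 11 = 9

9 hours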